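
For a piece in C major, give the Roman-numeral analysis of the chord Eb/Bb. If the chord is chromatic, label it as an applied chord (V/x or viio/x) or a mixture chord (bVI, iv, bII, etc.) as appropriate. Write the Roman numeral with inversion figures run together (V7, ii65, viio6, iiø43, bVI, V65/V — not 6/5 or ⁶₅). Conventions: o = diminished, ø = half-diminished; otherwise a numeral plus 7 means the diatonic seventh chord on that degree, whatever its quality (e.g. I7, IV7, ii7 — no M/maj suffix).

bIII64

Stacked in thirds the chord is Eb-G-Bb: a major triad on Eb.
Eb is the lowered third degree of C major (diatonic 3 would be E). This is a major triad on the lowered third degree, borrowed from the parallel minor.
With Bb in the bass the chord is in second inversion, so the figured bass is 64.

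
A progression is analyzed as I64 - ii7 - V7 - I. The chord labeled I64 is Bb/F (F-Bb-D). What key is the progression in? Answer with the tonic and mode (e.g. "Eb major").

The anchor chord is a major triad on Bb, labeled I64.
If Bb is scale degree 1 and the mode makes that degree carry a major triad, the tonic is Bb and the mode is major.

Bb major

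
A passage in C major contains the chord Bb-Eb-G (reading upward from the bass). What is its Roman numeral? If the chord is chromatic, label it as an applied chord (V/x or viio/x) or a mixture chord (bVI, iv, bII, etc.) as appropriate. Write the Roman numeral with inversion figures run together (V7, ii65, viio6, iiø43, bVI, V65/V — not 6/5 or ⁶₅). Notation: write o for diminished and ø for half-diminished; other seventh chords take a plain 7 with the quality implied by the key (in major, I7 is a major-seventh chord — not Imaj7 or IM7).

bIII64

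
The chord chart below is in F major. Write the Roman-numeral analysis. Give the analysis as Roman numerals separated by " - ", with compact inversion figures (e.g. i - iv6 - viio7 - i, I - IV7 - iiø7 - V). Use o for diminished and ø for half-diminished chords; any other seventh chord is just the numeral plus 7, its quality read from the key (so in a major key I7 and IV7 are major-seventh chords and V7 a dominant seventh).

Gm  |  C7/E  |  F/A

Gm: minor triad on G = scale degree 2 → ii.
C7/E: dominant seventh chord on C = scale degree 5 → V65.
F/A has root F, degree 1 in F major, so I6.

ii - V65 - I6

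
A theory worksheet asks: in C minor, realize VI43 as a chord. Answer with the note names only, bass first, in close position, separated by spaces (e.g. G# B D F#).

In C minor, the submediant is Ab, and the diatonic chord built there is a major seventh chord.
Stacking thirds from Ab gives Ab-C-Eb-G.
With the 43 figure the chord is in second inversion; from the bass Eb upward in close position it reads Eb-G-Ab-C.

Eb G Ab C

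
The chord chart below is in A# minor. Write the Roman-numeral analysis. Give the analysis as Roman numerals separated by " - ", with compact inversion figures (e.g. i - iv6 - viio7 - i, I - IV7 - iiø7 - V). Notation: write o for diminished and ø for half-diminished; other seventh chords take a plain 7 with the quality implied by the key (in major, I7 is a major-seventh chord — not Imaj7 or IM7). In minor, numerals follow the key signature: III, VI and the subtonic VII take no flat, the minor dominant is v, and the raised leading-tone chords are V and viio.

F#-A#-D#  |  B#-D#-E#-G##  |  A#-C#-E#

F#-A#-D#: minor triad on D# = scale degree 4 → iv6.
B#-D#-E#-G##: root E# is the dominant; dominant seventh chord there is V43.
A#-C#-E# has root A#, degree 1 in A# minor, so i.

iv6 - V43 - i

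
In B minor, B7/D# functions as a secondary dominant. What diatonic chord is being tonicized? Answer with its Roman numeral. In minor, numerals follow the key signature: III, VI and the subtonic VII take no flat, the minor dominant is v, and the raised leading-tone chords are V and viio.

The chord is a dominant seventh chord on B.
A dominant resolves down a perfect fifth: B → E. In B minor, E is scale degree 4, i.e. iv.

iv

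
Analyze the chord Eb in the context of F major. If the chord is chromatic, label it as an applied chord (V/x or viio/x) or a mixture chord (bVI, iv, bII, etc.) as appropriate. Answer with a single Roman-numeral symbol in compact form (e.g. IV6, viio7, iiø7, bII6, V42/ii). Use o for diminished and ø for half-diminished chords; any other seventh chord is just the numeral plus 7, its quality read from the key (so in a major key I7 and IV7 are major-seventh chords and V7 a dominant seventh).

bVII

Stacked in thirds the chord is Eb-G-Bb: a major triad on Eb.
Eb is the lowered seventh degree of F major (diatonic 7 would be E). This is a major triad on the lowered seventh degree (the subtonic), borrowed from the parallel minor.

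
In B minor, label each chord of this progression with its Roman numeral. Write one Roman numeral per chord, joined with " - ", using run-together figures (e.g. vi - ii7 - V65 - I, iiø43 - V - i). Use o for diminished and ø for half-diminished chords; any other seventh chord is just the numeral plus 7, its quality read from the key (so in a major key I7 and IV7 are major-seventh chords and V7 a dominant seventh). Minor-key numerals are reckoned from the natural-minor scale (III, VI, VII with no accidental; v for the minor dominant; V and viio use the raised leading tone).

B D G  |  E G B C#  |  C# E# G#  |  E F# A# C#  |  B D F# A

VI6 - iiø65 - V/V - V42 - i7

B-D-G: major triad on G = scale degree 6 → VI6.
E-G-B-C#: root C# is the supertonic; half-diminished seventh chord there is iiø65.
C#-E#-G#: a major triad on C#, the applied dominant of V → V/V.
E-F#-A#-C#: dominant seventh chord on F# = scale degree 5 → V42.
B-D-F#-A: root B is the tonic; minor seventh chord there is i7.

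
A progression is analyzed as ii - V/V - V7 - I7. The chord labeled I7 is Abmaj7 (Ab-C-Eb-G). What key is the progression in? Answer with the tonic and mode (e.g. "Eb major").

Ab major

I7 is given as Ab-C-Eb-G — a major seventh chord with root Ab.
If Ab is scale degree 1 and the mode makes that degree carry a major seventh chord, the tonic is Ab and the mode is major.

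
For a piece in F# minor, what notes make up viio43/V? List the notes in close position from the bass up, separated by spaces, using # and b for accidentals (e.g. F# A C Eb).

F# A B# D#

The slash marks an applied leading-tone chord: viio of V. In F# minor, V is C#, so the leading tone to it is B#, a half step below.
Building a fully diminished seventh chord on B# gives B#-D#-F#-A.
The figured bass 43 indicates second inversion, placing the fifth (F#) in the bass: F#-A-B#-D#.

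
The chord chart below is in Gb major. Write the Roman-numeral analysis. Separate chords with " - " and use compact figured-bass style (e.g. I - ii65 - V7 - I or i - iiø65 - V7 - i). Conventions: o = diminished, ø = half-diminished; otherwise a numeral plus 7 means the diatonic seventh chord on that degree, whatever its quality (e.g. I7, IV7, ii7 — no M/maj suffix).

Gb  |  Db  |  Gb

I - V - I

Gb: major triad on Gb = scale degree 1 → I.
Db: root Db is the dominant; major triad there is V.
Gb: major triad on Gb = scale degree 1 → I.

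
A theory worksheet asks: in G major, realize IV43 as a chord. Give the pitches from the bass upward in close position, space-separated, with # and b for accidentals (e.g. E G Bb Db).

G B C E

In G major, the fourth degree is C, and the diatonic chord built there is a major seventh chord.
That chord is spelled C-E-G-B.
With the 43 figure the chord is in second inversion; from the bass G upward in close position it reads G-B-C-E.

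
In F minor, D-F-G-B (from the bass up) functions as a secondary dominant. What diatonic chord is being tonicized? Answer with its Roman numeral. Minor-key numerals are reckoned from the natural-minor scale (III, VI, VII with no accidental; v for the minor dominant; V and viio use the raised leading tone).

V

The chord is a dominant seventh chord on G.
A dominant resolves down a perfect fifth: G → C. In F minor, C is scale degree 5, i.e. V.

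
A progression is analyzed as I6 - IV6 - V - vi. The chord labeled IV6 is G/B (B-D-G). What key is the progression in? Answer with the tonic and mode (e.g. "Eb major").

The anchor chord is a major triad on G, labeled IV6.
IV6 on G implies G is the subdominant; that puts the tonic at D, and the uppercase numeral fits major mode.

D major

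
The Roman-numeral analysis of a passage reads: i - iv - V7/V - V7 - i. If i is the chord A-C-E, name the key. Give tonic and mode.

A minor

The anchor chord is a minor triad on A, labeled i.
If A is scale degree 1 and the mode makes that degree carry a minor triad, the tonic is A and the mode is minor.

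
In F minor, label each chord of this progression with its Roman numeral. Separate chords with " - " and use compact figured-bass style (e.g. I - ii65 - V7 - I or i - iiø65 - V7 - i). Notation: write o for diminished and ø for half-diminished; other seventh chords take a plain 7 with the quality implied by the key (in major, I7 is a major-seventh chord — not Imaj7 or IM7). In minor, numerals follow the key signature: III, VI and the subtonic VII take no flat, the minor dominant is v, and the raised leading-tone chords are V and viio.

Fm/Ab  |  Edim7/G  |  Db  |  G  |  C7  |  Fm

i6 - viio65 - VI - V/V - V7 - i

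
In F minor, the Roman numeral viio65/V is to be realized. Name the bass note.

The applied chord viio65/V is rooted on B: B-D-F-Ab.
The figure 65 means first inversion — the third is in the bass.

D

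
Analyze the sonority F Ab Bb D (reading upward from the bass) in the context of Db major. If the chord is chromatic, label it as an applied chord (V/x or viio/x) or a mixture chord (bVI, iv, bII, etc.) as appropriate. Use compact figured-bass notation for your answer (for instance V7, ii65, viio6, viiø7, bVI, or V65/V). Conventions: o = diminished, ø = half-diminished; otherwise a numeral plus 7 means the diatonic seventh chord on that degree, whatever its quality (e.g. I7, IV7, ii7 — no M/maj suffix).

V43/ii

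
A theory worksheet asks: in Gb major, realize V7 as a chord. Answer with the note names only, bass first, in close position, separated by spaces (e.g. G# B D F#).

Db F Ab Cb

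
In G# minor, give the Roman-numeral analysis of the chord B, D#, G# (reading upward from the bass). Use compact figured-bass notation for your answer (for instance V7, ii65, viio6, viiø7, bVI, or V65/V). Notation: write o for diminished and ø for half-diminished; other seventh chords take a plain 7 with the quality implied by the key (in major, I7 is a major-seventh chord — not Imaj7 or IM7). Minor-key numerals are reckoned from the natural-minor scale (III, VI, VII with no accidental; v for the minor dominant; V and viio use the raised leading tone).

i6

Stacked in thirds the chord is G#-B-D#: a minor triad on G#.
In G# minor, G# is the tonic; the diatonic minor triad there is i.
With B in the bass the chord is in first inversion, so the figured bass is 6.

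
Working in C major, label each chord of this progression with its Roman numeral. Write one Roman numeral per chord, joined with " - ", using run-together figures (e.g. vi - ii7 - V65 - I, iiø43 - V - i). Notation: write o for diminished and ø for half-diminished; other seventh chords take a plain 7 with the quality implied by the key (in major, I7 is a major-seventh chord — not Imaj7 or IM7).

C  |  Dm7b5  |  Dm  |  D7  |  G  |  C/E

C: major triad on C = scale degree 1 → I.
Dm7b5: half-diminished seventh chord on D — chromatic; iiø7 (borrowed from the parallel minor).
Dm has root D, degree 2 in C major, so ii.
D7: chromatic; D is V of V, so V7/V.
G has root G, degree 5 in C major, so V.
C/E has root C, degree 1 in C major, so I6.

I - iiø7 - ii - V7/V - V - I6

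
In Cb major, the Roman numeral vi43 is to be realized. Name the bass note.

Eb

vi in Cb major has root Ab; the chord is Ab-Cb-Eb-Gb.
The figure 43 means second inversion — the fifth is in the bass.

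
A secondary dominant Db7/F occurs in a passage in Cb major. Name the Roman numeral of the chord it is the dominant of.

The chord is a dominant seventh chord on Db.
A dominant resolves down a perfect fifth: Db → Gb. In Cb major, Gb is scale degree 5, i.e. V.

V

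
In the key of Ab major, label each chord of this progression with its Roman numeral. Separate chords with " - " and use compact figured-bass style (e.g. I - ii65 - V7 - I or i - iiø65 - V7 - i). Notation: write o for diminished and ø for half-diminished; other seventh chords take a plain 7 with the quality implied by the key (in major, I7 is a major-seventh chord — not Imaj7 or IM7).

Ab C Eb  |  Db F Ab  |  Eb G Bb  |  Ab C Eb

I - IV - V - I

Ab-C-Eb: major triad on Ab = scale degree 1 → I.
Db-F-Ab: major triad on Db = scale degree 4 → IV.
Eb-G-Bb: root Eb is the dominant; major triad there is V.
Ab-C-Eb: root Ab is the tonic; major triad there is I.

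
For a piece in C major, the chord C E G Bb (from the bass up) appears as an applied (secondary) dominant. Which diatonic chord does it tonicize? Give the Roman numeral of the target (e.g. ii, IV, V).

IV

The chord is a dominant seventh chord on C.
A dominant resolves down a perfect fifth: C → F. In C major, F is scale degree 4, i.e. IV.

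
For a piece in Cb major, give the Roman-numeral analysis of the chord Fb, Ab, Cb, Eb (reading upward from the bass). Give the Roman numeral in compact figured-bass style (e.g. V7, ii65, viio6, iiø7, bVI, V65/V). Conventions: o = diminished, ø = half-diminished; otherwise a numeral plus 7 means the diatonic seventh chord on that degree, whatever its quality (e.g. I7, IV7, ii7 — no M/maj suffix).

Stacked in thirds the chord is Fb-Ab-Cb-Eb: a major seventh chord on Fb.
Fb is scale degree 4 in Cb major, and a major seventh chord on that degree is written IV7.

IV7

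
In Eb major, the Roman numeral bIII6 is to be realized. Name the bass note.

Bb

bIII in Eb major has root Gb; the chord is Gb-Bb-Db.
The figure 6 means first inversion — the third is in the bass.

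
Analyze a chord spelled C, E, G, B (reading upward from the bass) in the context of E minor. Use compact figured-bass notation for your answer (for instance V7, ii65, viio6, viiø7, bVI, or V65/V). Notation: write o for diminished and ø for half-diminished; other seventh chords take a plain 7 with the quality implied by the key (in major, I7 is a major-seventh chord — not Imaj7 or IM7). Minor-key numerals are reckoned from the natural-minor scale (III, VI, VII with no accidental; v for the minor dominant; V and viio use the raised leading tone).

VI7

The pitches C-E-G-B form a major seventh chord rooted on C.
C is scale degree 6 in E minor, and a major seventh chord on that degree is written VI7.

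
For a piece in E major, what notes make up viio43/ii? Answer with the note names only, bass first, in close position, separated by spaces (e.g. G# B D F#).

B D E# G#

The slash marks an applied leading-tone chord: viio of ii. In E major, ii is F#, so the leading tone to it is E#, a half step below.
Building a fully diminished seventh chord on E# gives E#-G#-B-D.
With the 43 figure the chord is in second inversion; from the bass B upward in close position it reads B-D-E#-G#.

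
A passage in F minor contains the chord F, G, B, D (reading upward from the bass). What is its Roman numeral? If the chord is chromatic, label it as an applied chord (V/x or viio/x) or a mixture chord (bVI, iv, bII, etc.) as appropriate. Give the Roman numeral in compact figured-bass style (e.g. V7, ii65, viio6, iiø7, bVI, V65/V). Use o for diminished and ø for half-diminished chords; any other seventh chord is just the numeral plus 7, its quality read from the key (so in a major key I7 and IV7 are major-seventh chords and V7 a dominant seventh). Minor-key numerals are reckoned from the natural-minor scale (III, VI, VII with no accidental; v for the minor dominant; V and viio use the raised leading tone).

V42/V

Stacked in thirds the chord is G-B-D-F: a dominant seventh chord on G.
G is not a diatonic chord root with this quality in F minor, but it lies a perfect fifth above C (V), so the chord functions as an applied dominant of V.
With F in the bass the chord is in third inversion, so the figured bass is 42.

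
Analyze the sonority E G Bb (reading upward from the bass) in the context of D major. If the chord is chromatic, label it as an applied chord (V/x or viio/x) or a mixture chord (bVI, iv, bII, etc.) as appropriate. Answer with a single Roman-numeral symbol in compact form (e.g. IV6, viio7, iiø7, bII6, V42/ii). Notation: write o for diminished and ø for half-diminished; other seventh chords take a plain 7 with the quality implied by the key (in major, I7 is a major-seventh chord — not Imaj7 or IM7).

The pitches E-G-Bb form a diminished triad rooted on E.
E is the second degree of D major. This is the diminished supertonic triad, borrowed from the parallel minor.

iio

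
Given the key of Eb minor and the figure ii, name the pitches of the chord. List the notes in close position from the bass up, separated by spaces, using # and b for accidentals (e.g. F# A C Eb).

F Ab C

Scale degree 2 in Eb minor is F; here the chord built on it is altered to a minor triad. ii is the minor supertonic, borrowed from the parallel major (the Dorian ii).
So the chord is F-Ab-C.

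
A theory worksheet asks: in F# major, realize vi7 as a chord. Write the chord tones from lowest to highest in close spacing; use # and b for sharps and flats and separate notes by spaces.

D# F# A# C#

In F# major, the sixth degree is D#, and the diatonic chord built there is a minor seventh chord.
Stacking thirds from D# gives D#-F#-A#-C#.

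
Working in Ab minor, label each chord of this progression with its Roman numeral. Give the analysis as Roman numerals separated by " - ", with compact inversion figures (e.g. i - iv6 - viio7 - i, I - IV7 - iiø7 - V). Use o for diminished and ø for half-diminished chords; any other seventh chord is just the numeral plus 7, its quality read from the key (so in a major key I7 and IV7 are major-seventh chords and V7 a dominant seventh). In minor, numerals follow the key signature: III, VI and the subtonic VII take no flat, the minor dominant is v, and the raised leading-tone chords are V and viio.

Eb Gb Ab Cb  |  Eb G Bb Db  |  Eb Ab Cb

Eb-Gb-Ab-Cb: minor seventh chord on Ab = scale degree 1 → i43.
Eb-G-Bb-Db has root Eb, degree 5 in Ab minor, so V7.
Eb-Ab-Cb: root Ab is the tonic; minor triad there is i64.

i43 - V7 - i64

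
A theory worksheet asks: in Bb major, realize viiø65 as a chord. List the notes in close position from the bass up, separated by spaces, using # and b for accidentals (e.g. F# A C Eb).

C Eb G A

The numeral's case and figure indicate a half-diminished seventh chord. In Bb major its root, the leading tone, is A.
Stacking thirds from A gives A-C-Eb-G.
With the 65 figure the chord is in first inversion; from the bass C upward in close position it reads C-Eb-G-A.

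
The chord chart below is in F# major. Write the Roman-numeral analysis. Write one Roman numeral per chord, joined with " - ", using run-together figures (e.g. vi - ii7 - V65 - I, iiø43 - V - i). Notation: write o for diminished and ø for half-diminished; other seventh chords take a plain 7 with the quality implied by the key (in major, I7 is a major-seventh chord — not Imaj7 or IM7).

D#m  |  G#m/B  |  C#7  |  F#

D#m: minor triad on D# = scale degree 6 → vi.
G#m/B: root G# is the supertonic; minor triad there is ii6.
C#7 has root C#, degree 5 in F# major, so V7.
F#: root F# is the tonic; major triad there is I.

vi - ii6 - V7 - I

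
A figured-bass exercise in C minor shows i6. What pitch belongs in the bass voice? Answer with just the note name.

Eb

i in C minor has root C; the chord is C-Eb-G.
The figure 6 means first inversion — the third is in the bass.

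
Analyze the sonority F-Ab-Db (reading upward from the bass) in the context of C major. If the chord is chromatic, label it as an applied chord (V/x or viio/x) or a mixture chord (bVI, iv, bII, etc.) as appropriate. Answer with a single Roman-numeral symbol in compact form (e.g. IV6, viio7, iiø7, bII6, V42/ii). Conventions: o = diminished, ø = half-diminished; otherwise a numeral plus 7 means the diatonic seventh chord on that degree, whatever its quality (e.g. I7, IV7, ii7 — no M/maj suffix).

Stacked in thirds the chord is Db-F-Ab: a major triad on Db.
Db is the lowered second degree of C major (diatonic 2 would be D). This is the Neapolitan sixth — a major triad on the lowered second degree, here in its customary first inversion.
With F in the bass the chord is in first inversion, so the figured bass is 6.

bII6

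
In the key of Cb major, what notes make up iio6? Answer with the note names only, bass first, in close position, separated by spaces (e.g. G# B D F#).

Scale degree 2 in Cb major is Db; here the chord built on it is altered to a diminished triad. iio6 is the diminished supertonic triad, borrowed from the parallel minor.
So the chord is Db-Fb-Abb, a diminished triad.
The figured bass 6 indicates first inversion, placing the third (Fb) in the bass: Fb-Abb-Db.

Fb Abb Db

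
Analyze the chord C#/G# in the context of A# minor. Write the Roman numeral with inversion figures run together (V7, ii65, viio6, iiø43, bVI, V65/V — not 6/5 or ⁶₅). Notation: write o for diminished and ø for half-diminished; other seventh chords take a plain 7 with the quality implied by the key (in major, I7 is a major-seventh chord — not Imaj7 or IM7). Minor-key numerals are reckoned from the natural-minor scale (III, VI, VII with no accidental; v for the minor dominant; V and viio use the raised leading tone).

III64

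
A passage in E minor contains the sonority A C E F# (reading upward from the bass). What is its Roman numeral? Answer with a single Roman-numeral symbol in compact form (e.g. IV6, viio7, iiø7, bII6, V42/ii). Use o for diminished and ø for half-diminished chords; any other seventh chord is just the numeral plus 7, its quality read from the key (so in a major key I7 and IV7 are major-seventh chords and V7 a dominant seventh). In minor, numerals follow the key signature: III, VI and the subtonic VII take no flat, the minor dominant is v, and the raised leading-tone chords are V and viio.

iiø65

The pitches F#-A-C-E form a half-diminished seventh chord rooted on F#.
In E minor, F# is the supertonic; the diatonic half-diminished seventh chord there is iiø7.
With A in the bass the chord is in first inversion, so the figured bass is 65.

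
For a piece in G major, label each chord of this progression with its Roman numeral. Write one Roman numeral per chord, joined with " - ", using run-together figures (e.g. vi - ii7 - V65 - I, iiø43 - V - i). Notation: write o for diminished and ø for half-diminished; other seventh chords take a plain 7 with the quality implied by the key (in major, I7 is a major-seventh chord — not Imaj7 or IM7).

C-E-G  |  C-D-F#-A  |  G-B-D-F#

IV - V42 - I7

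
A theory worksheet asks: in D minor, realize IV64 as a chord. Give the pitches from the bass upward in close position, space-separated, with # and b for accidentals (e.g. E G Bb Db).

Scale degree 4 in D minor is G; here the chord built on it is altered to a major triad. IV64 is the major subdominant, borrowed from the parallel major.
So the chord is G-B-D.
With the 64 figure the chord is in second inversion; from the bass D upward in close position it reads D-G-B.

D G B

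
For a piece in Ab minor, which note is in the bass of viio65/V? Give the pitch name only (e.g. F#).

F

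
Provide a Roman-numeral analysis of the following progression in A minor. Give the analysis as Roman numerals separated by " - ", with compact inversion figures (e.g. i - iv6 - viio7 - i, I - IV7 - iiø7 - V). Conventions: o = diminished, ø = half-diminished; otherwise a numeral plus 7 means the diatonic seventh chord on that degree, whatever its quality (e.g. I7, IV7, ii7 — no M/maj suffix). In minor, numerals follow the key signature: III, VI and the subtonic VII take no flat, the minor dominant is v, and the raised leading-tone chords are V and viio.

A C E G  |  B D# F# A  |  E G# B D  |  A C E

A-C-E-G: minor seventh chord on A = scale degree 1 → i7.
B-D#-F#-A: chromatic; B is V of V, so V7/V.
E-G#-B-D has root E, degree 5 in A minor, so V7.
A-C-E: minor triad on A = scale degree 1 → i.

i7 - V7/V - V7 - i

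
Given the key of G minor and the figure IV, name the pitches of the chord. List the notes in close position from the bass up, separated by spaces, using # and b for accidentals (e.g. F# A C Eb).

C E G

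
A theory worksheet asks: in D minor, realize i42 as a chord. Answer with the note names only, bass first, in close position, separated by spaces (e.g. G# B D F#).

In D minor, scale degree 1 is D, and the diatonic chord built there is a minor seventh chord.
Stacking thirds from D gives D-F-A-C.
The figured bass 42 indicates third inversion, placing the seventh (C) in the bass: C-D-F-A.

C D F A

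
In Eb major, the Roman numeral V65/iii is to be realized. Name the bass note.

F#

The applied chord V65/iii is rooted on D: D-F#-A-C.
The figure 65 means first inversion — the third is in the bass.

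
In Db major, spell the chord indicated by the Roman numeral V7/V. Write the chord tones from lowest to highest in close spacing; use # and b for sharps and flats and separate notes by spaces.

The slash means an applied dominant: we want the dominant of V. In Db major, V is Ab major, and its dominant is built on Eb.
Building a dominant seventh chord on Eb gives Eb-G-Bb-Db.

Eb G Bb Db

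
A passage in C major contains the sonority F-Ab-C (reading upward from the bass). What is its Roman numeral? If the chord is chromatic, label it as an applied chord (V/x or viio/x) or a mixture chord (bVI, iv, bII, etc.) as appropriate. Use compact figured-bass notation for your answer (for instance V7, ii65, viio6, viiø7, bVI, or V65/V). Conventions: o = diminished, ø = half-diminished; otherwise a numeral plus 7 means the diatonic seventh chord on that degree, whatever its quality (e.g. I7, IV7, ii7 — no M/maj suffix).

Stacked in thirds the chord is F-Ab-C: a minor triad on F.
F is the fourth degree of C major. This is the minor subdominant, borrowed from the parallel minor.

iv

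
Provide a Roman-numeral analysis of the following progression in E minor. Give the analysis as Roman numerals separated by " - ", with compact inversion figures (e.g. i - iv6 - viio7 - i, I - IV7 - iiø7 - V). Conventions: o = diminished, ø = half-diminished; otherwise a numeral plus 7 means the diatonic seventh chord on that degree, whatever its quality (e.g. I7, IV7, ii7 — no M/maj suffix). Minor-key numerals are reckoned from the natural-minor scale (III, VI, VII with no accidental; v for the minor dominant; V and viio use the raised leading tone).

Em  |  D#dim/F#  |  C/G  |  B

Em: root E is the tonic; minor triad there is i.
D#dim/F#: diminished triad on D# = scale degree 7 → viio6.
C/G has root C, degree 6 in E minor, so VI64.
B has root B, degree 5 in E minor, so V.

i - viio6 - VI64 - V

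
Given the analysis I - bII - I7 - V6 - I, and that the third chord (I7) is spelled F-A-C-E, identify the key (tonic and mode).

F major

The chord Fmaj7 is a major seventh chord rooted on F; its label is I7.
If F is scale degree 1 and the mode makes that degree carry a major seventh chord, the tonic is F and the mode is major.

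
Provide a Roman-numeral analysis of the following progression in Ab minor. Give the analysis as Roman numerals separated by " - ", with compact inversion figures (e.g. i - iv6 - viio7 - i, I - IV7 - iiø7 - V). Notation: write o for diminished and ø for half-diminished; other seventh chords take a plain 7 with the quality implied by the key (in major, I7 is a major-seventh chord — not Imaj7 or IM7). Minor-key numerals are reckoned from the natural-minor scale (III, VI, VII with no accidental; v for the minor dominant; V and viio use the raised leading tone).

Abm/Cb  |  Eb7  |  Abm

Abm/Cb has root Ab, degree 1 in Ab minor, so i6.
Eb7: root Eb is the dominant; dominant seventh chord there is V7.
Abm: minor triad on Ab = scale degree 1 → i.

i6 - V7 - i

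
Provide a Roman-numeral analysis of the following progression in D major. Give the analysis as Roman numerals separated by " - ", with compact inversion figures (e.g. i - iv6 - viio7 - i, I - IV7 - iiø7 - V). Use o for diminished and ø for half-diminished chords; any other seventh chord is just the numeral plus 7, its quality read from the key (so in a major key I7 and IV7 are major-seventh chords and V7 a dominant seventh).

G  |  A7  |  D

IV - V7 - I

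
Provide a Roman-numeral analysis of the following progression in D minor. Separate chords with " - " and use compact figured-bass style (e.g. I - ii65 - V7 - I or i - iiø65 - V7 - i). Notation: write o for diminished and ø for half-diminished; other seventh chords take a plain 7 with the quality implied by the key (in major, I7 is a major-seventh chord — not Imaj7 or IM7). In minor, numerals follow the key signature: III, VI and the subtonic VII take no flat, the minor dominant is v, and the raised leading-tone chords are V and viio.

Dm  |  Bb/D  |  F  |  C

Dm: root D is the tonic; minor triad there is i.
Bb/D has root Bb, degree 6 in D minor, so VI6.
F: major triad on F = scale degree 3 → III.
C: root C is the subtonic; major triad there is VII.

i - VI6 - III - VII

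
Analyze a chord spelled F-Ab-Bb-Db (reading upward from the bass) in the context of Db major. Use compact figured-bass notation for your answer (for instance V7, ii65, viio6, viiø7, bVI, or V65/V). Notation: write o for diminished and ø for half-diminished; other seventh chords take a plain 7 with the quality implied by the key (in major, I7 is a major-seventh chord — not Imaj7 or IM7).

vi43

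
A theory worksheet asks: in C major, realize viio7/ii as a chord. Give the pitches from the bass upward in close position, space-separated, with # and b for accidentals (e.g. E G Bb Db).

C# E G Bb

viio7/ii is a secondary leading-tone chord. The target ii is D in C major; the applied chord is rooted a semitone below, on C#.
Building a fully diminished seventh chord on C# gives C#-E-G-Bb.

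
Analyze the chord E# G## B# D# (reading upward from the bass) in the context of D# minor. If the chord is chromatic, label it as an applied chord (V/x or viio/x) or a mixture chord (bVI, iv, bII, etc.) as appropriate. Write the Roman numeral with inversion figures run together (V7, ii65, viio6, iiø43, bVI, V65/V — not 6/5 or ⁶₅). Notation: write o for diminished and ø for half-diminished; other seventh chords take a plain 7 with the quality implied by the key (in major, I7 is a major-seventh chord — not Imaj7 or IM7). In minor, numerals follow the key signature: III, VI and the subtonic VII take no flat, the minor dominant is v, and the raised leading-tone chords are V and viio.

The pitches E#-G##-B#-D# form a dominant seventh chord rooted on E#.
E# is not a diatonic chord root with this quality in D# minor, but it lies a perfect fifth above A# (V), so the chord functions as an applied dominant of V.

V7/V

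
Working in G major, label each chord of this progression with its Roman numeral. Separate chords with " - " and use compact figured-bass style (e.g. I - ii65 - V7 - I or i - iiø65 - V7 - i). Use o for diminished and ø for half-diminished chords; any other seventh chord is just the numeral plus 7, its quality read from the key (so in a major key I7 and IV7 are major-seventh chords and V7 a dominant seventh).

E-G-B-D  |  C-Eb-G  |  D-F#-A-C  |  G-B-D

vi7 - iv - V7 - I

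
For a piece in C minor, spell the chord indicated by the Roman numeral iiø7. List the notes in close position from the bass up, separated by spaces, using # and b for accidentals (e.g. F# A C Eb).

D F Ab C

The numeral's case and figure indicate a half-diminished seventh chord. In C minor its root, the supertonic, is D.
Stacking thirds from D gives D-F-Ab-C.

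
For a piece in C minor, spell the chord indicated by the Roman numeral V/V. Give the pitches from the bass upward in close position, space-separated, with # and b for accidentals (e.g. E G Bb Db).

The slash means an applied dominant: we want the dominant of V. In C minor, V is G major, and its dominant is built on D.
Building a major triad on D gives D-F#-A.

D F# A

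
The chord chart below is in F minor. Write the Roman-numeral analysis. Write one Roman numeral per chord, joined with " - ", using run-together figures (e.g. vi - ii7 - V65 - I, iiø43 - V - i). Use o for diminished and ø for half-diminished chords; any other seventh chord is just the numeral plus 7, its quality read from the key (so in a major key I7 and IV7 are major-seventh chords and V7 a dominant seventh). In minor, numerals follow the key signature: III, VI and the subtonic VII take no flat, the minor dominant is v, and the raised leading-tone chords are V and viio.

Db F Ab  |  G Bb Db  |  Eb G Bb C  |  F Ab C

VI - iio - v65 - i

Db-F-Ab has root Db, degree 6 in F minor, so VI.
G-Bb-Db: diminished triad on G = scale degree 2 → iio.
Eb-G-Bb-C has root C, degree 5 in F minor, so v65.
F-Ab-C: root F is the tonic; minor triad there is i.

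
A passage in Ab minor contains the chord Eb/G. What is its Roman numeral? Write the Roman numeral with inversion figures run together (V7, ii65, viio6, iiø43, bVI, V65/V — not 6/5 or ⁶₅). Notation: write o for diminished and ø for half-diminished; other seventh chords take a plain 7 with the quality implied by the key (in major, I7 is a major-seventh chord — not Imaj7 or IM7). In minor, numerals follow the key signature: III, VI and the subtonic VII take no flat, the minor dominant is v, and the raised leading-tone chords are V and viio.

The pitches Eb-G-Bb form a major triad rooted on Eb.
Eb is scale degree 5 in Ab minor, and a major triad on that degree is written V.
With G in the bass the chord is in first inversion, so the figured bass is 6.

V6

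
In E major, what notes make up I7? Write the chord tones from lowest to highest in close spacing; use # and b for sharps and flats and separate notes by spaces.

E G# B D#

The numeral's case and figure indicate a major seventh chord. In E major its root, the tonic, is E.
That chord is spelled E-G#-B-D#.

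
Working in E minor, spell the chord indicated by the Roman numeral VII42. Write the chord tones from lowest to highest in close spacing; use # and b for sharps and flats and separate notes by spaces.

C D F# A

The numeral's case and figure indicate a dominant seventh chord. In E minor its root, the subtonic, is D.
Stacking thirds from D gives D-F#-A-C.
With the 42 figure the chord is in third inversion; from the bass C upward in close position it reads C-D-F#-A.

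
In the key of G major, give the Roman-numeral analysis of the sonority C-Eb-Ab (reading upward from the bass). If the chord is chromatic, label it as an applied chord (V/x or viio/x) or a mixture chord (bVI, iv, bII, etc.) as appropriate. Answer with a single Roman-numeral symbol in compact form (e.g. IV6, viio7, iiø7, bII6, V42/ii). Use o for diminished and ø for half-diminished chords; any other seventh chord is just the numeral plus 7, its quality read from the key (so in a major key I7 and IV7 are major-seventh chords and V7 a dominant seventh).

The pitches Ab-C-Eb form a major triad rooted on Ab.
Ab is the lowered second degree of G major (diatonic 2 would be A). This is the Neapolitan sixth — a major triad on the lowered second degree, here in its customary first inversion.
With C in the bass the chord is in first inversion, so the figured bass is 6.

bII6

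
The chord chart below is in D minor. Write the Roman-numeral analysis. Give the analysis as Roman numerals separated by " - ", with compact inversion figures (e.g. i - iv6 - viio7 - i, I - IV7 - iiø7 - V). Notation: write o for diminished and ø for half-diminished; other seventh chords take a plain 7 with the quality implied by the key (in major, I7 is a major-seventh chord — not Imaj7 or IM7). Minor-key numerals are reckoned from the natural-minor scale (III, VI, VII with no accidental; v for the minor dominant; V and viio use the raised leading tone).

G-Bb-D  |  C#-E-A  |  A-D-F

iv - V6 - i64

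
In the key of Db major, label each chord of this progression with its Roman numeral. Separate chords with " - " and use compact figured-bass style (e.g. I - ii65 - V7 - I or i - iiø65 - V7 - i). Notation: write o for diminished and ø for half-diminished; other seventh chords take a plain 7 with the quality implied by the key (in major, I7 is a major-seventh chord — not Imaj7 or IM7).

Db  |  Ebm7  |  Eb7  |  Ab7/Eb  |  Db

I - ii7 - V7/V - V43 - I

Db has root Db, degree 1 in Db major, so I.
Ebm7 has root Eb, degree 2 in Db major, so ii7.
Eb7: chromatic; Eb is V of V, so V7/V.
Ab7/Eb: root Ab is the dominant; dominant seventh chord there is V43.
Db: major triad on Db = scale degree 1 → I.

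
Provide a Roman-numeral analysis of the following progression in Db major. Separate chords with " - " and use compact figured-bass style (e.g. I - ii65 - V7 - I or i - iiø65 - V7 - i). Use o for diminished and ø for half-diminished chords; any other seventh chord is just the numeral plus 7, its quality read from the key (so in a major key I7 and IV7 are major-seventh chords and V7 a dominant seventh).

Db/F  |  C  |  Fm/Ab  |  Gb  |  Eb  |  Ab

I6 - V/iii - iii6 - IV - V/V - V

Db/F: major triad on Db = scale degree 1 → I6.
C is the secondary dominant of iii (major triad on C): V/iii.
Fm/Ab has root F, degree 3 in Db major, so iii6.
Gb: root Gb is the subdominant; major triad there is IV.
Eb is the secondary dominant of V (major triad on Eb): V/V.
Ab: root Ab is the dominant; major triad there is V.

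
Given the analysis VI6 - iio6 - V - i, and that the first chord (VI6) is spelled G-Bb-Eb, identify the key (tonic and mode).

VI6 is given as G-Bb-Eb — a major triad with root Eb.
VI6 on Eb implies Eb is the submediant; that puts the tonic at G, and the uppercase numeral fits minor mode.

G minor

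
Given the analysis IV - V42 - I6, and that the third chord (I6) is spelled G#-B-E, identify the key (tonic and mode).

The anchor chord is a major triad on E, labeled I6.
If E is scale degree 1 and the mode makes that degree carry a major triad, the tonic is E and the mode is major.

E major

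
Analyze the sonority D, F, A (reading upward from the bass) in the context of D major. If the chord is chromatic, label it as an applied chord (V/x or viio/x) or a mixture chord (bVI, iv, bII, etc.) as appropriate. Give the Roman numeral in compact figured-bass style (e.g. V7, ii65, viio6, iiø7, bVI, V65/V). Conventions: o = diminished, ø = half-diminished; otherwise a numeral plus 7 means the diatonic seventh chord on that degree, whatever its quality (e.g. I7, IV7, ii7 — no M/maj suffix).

i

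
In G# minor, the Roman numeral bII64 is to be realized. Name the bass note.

E

bII in G# minor has root A; the chord is A-C#-E.
The figure 64 means second inversion — the fifth is in the bass.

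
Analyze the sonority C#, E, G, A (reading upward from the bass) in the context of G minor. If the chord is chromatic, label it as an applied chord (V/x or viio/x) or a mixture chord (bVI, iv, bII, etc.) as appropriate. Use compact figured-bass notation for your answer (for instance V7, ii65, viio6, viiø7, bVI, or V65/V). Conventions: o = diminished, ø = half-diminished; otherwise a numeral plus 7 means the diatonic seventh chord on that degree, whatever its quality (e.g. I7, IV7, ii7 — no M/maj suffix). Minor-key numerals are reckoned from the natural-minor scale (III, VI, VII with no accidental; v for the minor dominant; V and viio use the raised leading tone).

V65/V

Stacked in thirds the chord is A-C#-E-G: a dominant seventh chord on A.
A is not a diatonic chord root with this quality in G minor, but it lies a perfect fifth above D (V), so the chord functions as an applied dominant of V.
With C# in the bass the chord is in first inversion, so the figured bass is 65.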